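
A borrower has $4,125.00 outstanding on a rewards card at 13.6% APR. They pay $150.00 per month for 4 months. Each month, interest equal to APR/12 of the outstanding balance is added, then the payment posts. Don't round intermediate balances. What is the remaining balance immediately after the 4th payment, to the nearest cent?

$3,704.93

Monthly rate r = 13.6%/12 = 1.13333% = 0.0113333.
Each month: B ← B·(1+r) − $150.00.
Month 1: interest $46.75; balance after payment $4,021.75.
Month 2: interest $45.58; balance after payment $3,917.33.
Month 3: interest $44.40; balance after payment $3,811.73.
Month 4: interest $43.20; balance after payment $3,704.93.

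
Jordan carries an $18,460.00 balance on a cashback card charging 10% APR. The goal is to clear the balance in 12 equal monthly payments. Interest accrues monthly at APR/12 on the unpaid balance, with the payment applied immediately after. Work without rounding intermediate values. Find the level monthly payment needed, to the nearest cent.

$1,622.93

Monthly rate r = 10%/12 = 0.833333% = 0.00833333.
Level-payment amortization: P = B₀·r / (1 − (1+r)^(−n)) = 18460.00·0.00833333 / (1 − 1.00833^(−12)).
Denominator 1 − (1+r)^(−12) = 0.0947875702.
P = 153.833 / 0.0947875702 ≈ 1622.93.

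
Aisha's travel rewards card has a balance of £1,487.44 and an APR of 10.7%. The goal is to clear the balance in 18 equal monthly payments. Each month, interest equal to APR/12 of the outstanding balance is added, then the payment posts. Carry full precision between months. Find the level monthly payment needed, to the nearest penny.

£89.81

Monthly rate r = 10.7%/12 = 0.891667% = 0.00891667.
Level-payment amortization: P = B₀·r / (1 − (1+r)^(−n)) = 1487.44·0.00891667 / (1 − 1.00892^(−18)).
Denominator 1 − (1+r)^(−18) = 0.147676102.
P = 13.263 / 0.147676102 ≈ 89.81.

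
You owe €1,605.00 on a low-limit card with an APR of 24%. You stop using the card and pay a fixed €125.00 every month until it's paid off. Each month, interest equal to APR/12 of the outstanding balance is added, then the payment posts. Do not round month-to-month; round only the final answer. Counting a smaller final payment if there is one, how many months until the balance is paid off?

Monthly rate r = 24%/12 = 2% = 0.02.
Recurrence: B ← B·(1+r) − €125.00.
Month 1: interest €32.10; balance after payment €1,512.10.
Month 2: interest €30.24; balance after payment €1,417.34.
Closed form: n = −ln(1 − rB₀/P)/ln(1+r) = −ln(0.7432)/ln(1.02) ≈ 14.987, so the balance reaches zero during payment 15.

15 payments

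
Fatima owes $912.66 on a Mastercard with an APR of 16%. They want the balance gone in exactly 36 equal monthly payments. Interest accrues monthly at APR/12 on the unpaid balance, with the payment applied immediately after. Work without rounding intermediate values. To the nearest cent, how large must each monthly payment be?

Monthly rate r = 16%/12 = 1.33333% = 0.0133333.
Level-payment amortization: P = B₀·r / (1 − (1+r)^(−n)) = 912.66·0.0133333 / (1 − 1.01333^(−36)).
Denominator 1 − (1+r)^(−36) = 0.379250812.
P = 12.1688 / 0.379250812 ≈ 32.09.

$32.09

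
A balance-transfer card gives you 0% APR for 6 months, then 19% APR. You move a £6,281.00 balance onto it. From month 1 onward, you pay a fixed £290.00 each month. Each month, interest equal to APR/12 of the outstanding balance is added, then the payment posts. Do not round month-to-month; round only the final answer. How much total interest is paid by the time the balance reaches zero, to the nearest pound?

Promo months 1–6 at r₀ = 0%/12 = 0; months 7+ at r₁ = 19%/12 = 0.0158333.
After month 6 (no interest yet): B = £6,281.00 − 6·£290.00 = £4,541.00.
Then at r₁ with £290.00/mo: n₂ = −ln(1 − r₁·B/P)/ln(1+r₁) ≈ 18.14 → 19 more payments.
Total paid = 24·£290.00 + £40.07 = £7,000.07; interest = £7,000.07 − £6,281.00 = £719.07.

£719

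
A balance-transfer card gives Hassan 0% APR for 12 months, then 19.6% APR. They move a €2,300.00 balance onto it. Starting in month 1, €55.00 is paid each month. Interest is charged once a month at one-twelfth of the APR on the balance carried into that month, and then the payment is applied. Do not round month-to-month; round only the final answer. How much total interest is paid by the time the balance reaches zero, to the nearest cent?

€626.21

Promo months 1–12 at r₀ = 0%/12 = 0; months 13+ at r₁ = 19.6%/12 = 0.0163333.
After month 12 (no interest yet): B = €2,300.00 − 12·€55.00 = €1,640.00.
Then at r₁ with €55.00/mo: n₂ = −ln(1 − r₁·B/P)/ln(1+r₁) ≈ 41.20 → 42 more payments.
Total paid = 53·€55.00 + €11.21 = €2,926.21; interest = €2,926.21 − €2,300.00 = €626.21.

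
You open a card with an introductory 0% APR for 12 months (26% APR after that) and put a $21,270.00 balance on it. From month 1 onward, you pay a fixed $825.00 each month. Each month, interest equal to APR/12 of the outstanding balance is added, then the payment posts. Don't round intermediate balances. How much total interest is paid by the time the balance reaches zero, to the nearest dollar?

Promo months 1–12 at r₀ = 0%/12 = 0; months 13+ at r₁ = 26%/12 = 0.0216667.
After month 12 (no interest yet): B = $21,270.00 − 12·$825.00 = $11,370.00.
Then at r₁ with $825.00/mo: n₂ = −ln(1 − r₁·B/P)/ln(1+r₁) ≈ 16.55 → 17 more payments.
Total paid = 28·$825.00 + $453.31 = $23,553.31; interest = $23,553.31 − $21,270.00 = $2,283.31.

$2,283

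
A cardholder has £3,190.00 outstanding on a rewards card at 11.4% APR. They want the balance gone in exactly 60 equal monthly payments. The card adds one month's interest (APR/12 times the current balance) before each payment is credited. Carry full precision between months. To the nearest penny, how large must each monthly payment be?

£70.00

Monthly rate r = 11.4%/12 = 0.95% = 0.0095.
Level-payment amortization: P = B₀·r / (1 − (1+r)^(−n)) = 3190.00·0.0095 / (1 − 1.0095^(−60)).
Denominator 1 − (1+r)^(−60) = 0.432950981.
P = 30.305 / 0.432950981 ≈ 70.00.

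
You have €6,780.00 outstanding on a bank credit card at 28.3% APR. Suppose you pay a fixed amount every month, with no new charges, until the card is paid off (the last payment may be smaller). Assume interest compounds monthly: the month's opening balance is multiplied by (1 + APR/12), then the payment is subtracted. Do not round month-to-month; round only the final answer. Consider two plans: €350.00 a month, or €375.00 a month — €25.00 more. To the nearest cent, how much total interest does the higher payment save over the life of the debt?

Monthly rate r = 28.3%/12 = 2.35833% = 0.0235833.
At €350.00/mo: n = ⌈−ln(1 − rB₀/P)/ln(1+r)⌉ = 27 payments (last €65.31); total interest = total paid − €6,780.00 = €2,385.31.
At €375.00/mo: 24 payments (last €317.19); total interest €2,162.19.
Interest saved = €2,385.31 − €2,162.19 = €223.12.

€223.12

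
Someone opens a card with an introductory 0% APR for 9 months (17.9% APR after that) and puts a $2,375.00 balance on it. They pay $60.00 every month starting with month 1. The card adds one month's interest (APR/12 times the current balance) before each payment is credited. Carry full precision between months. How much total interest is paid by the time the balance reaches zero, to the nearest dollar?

Promo months 1–9 at r₀ = 0%/12 = 0; months 10+ at r₁ = 17.9%/12 = 0.0149167.
After month 9 (no interest yet): B = $2,375.00 − 9·$60.00 = $1,835.00.
Then at r₁ with $60.00/mo: n₂ = −ln(1 − r₁·B/P)/ln(1+r₁) ≈ 41.14 → 42 more payments.
Total paid = 50·$60.00 + $8.60 = $3,008.60; interest = $3,008.60 − $2,375.00 = $633.60.

$634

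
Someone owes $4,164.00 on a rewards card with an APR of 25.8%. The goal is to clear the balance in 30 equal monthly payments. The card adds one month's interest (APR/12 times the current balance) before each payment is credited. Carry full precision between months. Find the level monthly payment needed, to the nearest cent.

Monthly rate r = 25.8%/12 = 2.15% = 0.0215.
Level-payment amortization: P = B₀·r / (1 − (1+r)^(−n)) = 4164.00·0.0215 / (1 − 1.0215^(−30)).
Denominator 1 − (1+r)^(−30) = 0.471738609.
P = 89.526 / 0.471738609 ≈ 189.78.

$189.78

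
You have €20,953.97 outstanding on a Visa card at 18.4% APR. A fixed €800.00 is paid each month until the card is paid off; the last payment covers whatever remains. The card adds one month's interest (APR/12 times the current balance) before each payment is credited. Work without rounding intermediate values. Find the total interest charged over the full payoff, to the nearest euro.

Monthly rate r = 18.4%/12 = 1.53333% = 0.0153333.
Payoff takes n = ⌈−ln(1 − rB₀/P)/ln(1+r)⌉ = ⌈33.747⌉ = 34 payments; the last is €598.67.
Total paid = 33·€800.00 + €598.67 = €26,998.67.
Total interest = total paid − principal = €26,998.67 − €20,953.97 = €6,044.70.

€6,045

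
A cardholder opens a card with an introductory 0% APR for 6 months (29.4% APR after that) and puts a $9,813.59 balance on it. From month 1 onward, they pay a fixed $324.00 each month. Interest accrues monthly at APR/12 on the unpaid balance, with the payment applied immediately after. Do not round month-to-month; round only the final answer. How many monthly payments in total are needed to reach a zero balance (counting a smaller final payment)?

Promo months 1–6 at r₀ = 0%/12 = 0; months 7+ at r₁ = 29.4%/12 = 0.0245.
After month 6 (no interest yet): B = $9,813.59 − 6·$324.00 = $7,869.59.
Then at r₁ with $324.00/mo: n₂ = −ln(1 − r₁·B/P)/ln(1+r₁) ≈ 37.35 → 38 more payments.

44 months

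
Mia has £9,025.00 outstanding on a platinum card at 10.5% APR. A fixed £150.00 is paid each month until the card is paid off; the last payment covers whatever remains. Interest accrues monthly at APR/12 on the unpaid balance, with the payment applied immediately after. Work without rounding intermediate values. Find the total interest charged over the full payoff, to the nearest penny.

£3,845.63

Monthly rate r = 10.5%/12 = 0.875% = 0.00875.
Payoff takes n = ⌈−ln(1 − rB₀/P)/ln(1+r)⌉ = ⌈85.804⌉ = 86 payments; the last is £120.63.
Total paid = 85·£150.00 + £120.63 = £12,870.63.
Total interest = total paid − principal = £12,870.63 − £9,025.00 = £3,845.63.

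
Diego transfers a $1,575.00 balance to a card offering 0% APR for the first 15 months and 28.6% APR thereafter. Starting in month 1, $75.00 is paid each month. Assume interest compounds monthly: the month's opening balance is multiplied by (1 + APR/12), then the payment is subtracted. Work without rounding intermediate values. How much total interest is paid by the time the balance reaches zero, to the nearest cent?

$41.60

Promo months 1–15 at r₀ = 0%/12 = 0; months 16+ at r₁ = 28.6%/12 = 0.0238333.
After month 15 (no interest yet): B = $1,575.00 − 15·$75.00 = $450.00.
Then at r₁ with $75.00/mo: n₂ = −ln(1 − r₁·B/P)/ln(1+r₁) ≈ 6.55 → 7 more payments.
Total paid = 21·$75.00 + $41.60 = $1,616.60; interest = $1,616.60 − $1,575.00 = $41.60.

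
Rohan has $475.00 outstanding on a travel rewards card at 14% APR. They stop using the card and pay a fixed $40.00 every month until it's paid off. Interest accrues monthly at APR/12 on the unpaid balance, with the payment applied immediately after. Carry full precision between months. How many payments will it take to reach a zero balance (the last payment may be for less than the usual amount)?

13 months

Monthly rate r = 14%/12 = 1.16667% = 0.0116667.
Recurrence: B ← B·(1+r) − $40.00.
Month 1: interest $5.54; balance after payment $440.54.
Month 2: interest $5.14; balance after payment $405.68.
Closed form: n = −ln(1 − rB₀/P)/ln(1+r) = −ln(0.86146)/ln(1.01167) ≈ 12.857, so the balance reaches zero during payment 13.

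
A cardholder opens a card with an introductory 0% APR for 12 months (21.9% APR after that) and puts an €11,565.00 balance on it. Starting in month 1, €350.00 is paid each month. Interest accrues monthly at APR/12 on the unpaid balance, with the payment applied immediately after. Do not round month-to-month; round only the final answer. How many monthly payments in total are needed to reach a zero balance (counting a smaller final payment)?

39 payments

Promo months 1–12 at r₀ = 0%/12 = 0; months 13+ at r₁ = 21.9%/12 = 0.01825.
After month 12 (no interest yet): B = €11,565.00 − 12·€350.00 = €7,365.00.
Then at r₁ with €350.00/mo: n₂ = −ln(1 − r₁·B/P)/ln(1+r₁) ≈ 26.79 → 27 more payments.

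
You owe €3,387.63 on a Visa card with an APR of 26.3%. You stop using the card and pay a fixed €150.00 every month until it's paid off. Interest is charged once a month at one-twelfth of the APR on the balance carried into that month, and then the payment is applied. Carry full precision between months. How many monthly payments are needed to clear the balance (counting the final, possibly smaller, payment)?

32 payments

Monthly rate r = 26.3%/12 = 2.19167% = 0.0219167.
Recurrence: B ← B·(1+r) − €150.00.
Month 1: interest €74.25; balance after payment €3,311.88.
Month 2: interest €72.59; balance after payment €3,234.46.
Closed form: n = −ln(1 − rB₀/P)/ln(1+r) = −ln(0.50503)/ln(1.02192) ≈ 31.510, so the balance reaches zero during payment 32.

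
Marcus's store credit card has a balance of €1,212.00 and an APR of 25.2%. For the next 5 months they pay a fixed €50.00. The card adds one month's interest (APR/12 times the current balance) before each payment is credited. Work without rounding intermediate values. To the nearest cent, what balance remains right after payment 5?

€1,084.00

Monthly rate r = 25.2%/12 = 2.1% = 0.021.
Each month: B ← B·(1+r) − €50.00.
Month 1: interest €25.45; balance after payment €1,187.45.
Month 2: interest €24.94; balance after payment €1,162.39.
Month 3: interest €24.41; balance after payment €1,136.80.
Month 4: interest €23.87; balance after payment €1,110.67.
Month 5: interest €23.32; balance after payment €1,084.00.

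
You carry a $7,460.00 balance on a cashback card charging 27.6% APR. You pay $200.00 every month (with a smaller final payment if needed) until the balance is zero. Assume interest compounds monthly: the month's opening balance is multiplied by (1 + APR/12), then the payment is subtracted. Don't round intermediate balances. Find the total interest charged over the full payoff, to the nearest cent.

Monthly rate r = 27.6%/12 = 2.3% = 0.023.
Payoff takes n = ⌈−ln(1 − rB₀/P)/ln(1+r)⌉ = ⌈85.808⌉ = 86 payments; the last is $161.90.
Total paid = 85·$200.00 + $161.90 = $17,161.90.
Total interest = total paid − principal = $17,161.90 − $7,460.00 = $9,701.90.

$9,701.90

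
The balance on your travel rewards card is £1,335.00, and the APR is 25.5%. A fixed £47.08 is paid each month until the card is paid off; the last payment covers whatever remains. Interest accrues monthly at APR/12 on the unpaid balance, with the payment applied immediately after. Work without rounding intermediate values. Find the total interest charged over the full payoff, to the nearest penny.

Monthly rate r = 25.5%/12 = 2.125% = 0.02125.
Payoff takes n = ⌈−ln(1 − rB₀/P)/ln(1+r)⌉ = ⌈43.882⌉ = 44 payments; the last is £41.58.
Total paid = 43·£47.08 + £41.58 = £2,066.02.
Total interest = total paid − principal = £2,066.02 − £1,335.00 = £731.02.

£731.02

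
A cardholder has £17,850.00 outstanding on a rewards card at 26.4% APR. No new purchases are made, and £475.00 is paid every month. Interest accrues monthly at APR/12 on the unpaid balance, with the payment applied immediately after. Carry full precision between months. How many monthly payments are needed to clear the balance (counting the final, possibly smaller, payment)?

Monthly rate r = 26.4%/12 = 2.2% = 0.022.
Recurrence: B ← B·(1+r) − £475.00.
Month 1: interest £392.70; balance after payment £17,767.70.
Month 2: interest £390.89; balance after payment £17,683.59.
Closed form: n = −ln(1 − rB₀/P)/ln(1+r) = −ln(0.17326)/ln(1.022) ≈ 80.553, so the balance reaches zero during payment 81.

81 months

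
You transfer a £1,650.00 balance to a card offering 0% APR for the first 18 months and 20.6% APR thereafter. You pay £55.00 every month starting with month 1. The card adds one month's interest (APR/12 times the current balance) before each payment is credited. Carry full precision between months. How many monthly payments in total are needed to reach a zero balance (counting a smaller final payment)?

Promo months 1–18 at r₀ = 0%/12 = 0; months 19+ at r₁ = 20.6%/12 = 0.0171667.
After month 18 (no interest yet): B = £1,650.00 − 18·£55.00 = £660.00.
Then at r₁ with £55.00/mo: n₂ = −ln(1 − r₁·B/P)/ln(1+r₁) ≈ 13.55 → 14 more payments.

32 months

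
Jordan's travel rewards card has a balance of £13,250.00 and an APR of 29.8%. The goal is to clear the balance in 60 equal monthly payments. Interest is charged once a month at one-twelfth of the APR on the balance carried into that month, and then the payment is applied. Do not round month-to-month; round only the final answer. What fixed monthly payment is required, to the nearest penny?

Monthly rate r = 29.8%/12 = 2.48333% = 0.0248333.
Level-payment amortization: P = B₀·r / (1 − (1+r)^(−n)) = 13250.00·0.0248333 / (1 − 1.02483^(−60)).
Denominator 1 − (1+r)^(−60) = 0.770487977.
P = 329.042 / 0.770487977 ≈ 427.06.

£427.06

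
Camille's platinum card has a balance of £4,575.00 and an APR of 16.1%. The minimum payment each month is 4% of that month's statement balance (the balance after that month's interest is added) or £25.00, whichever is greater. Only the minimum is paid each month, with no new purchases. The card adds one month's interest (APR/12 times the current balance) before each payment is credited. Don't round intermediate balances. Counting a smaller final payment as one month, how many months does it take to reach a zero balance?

Monthly rate r = 16.1%/12 = 1.34167% = 0.0134167.
While 4% of the post-interest balance exceeds £25.00, each month B ← (B·(1+r))·(1 − 0.04), i.e. B shrinks by the factor (1+r)·0.96 = 0.97288.
This holds for months 1–73. Entering month 74 the balance is £614.78; 4% of the post-interest balance is now below £25.00, so the flat £25.00 minimum applies from here.
From month 74 a fixed £25.00 at rate r clears £614.78 in 31 more payments. Total: 73 + 31 = 104 months.

104 months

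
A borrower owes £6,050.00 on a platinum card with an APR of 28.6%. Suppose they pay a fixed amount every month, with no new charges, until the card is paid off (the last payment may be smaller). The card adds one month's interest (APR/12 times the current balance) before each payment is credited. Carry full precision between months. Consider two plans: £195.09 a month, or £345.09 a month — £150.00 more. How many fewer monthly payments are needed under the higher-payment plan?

Monthly rate r = 28.6%/12 = 2.38333% = 0.0238333.
At £195.09/mo: n = ⌈−ln(1 − rB₀/P)/ln(1+r)⌉ = 58 payments (last £8.94); total interest = total paid − £6,050.00 = £5,079.07.
At £345.09/mo: 23 payments (last £334.52); total interest £1,876.50.
Payments saved = 58 − 23 = 35.

35 fewer payments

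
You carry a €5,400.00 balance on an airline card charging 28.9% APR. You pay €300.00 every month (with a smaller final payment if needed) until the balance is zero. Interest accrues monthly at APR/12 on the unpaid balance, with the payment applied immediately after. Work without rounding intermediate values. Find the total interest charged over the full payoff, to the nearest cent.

Monthly rate r = 28.9%/12 = 2.40833% = 0.0240833.
Payoff takes n = ⌈−ln(1 − rB₀/P)/ln(1+r)⌉ = ⌈23.879⌉ = 24 payments; the last is €264.18.
Total paid = 23·€300.00 + €264.18 = €7,164.18.
Total interest = total paid − principal = €7,164.18 − €5,400.00 = €1,764.18.

€1,764.18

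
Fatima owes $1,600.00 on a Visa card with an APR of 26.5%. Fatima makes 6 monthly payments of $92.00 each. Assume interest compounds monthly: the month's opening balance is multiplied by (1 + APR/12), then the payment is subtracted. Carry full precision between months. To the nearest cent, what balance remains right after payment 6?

Monthly rate r = 26.5%/12 = 2.20833% = 0.0220833.
Each month: B ← B·(1+r) − $92.00.
Month 1: interest $35.33; balance after payment $1,543.33.
Month 2: interest $34.08; balance after payment $1,485.42.
Month 3: interest $32.80; balance after payment $1,426.22.
Month 4: interest $31.50; balance after payment $1,365.71.
Month 5: interest $30.16; balance after payment $1,303.87.
Month 6: interest $28.79; balance after payment $1,240.67.

$1,240.67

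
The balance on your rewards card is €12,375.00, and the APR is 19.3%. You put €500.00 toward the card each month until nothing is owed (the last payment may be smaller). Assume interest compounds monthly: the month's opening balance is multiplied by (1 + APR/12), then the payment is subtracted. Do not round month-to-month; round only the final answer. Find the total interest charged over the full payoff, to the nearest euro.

Monthly rate r = 19.3%/12 = 1.60833% = 0.0160833.
Payoff takes n = ⌈−ln(1 − rB₀/P)/ln(1+r)⌉ = ⌈31.814⌉ = 32 payments; the last is €407.53.
Total paid = 31·€500.00 + €407.53 = €15,907.53.
Total interest = total paid − principal = €15,907.53 − €12,375.00 = €3,532.53.

€3,533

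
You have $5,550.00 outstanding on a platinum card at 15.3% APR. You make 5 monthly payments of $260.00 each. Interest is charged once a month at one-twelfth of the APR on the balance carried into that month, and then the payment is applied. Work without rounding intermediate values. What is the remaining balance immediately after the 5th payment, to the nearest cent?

$4,579.38

Monthly rate r = 15.3%/12 = 1.275% = 0.01275.
Each month: B ← B·(1+r) − $260.00.
Month 1: interest $70.76; balance after payment $5,360.76.
Month 2: interest $68.35; balance after payment $5,169.11.
Month 3: interest $65.91; balance after payment $4,975.02.
Month 4: interest $63.43; balance after payment $4,778.45.
Month 5: interest $60.93; balance after payment $4,579.38.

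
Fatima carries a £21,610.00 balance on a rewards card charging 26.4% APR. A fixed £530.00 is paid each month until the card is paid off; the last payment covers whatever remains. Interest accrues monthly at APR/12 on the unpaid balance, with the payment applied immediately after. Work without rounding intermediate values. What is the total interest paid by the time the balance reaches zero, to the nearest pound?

Monthly rate r = 26.4%/12 = 2.2% = 0.022.
Payoff takes n = ⌈−ln(1 − rB₀/P)/ln(1+r)⌉ = ⌈104.460⌉ = 105 payments; the last is £245.33.
Total paid = 104·£530.00 + £245.33 = £55,365.33.
Total interest = total paid − principal = £55,365.33 − £21,610.00 = £33,755.33.

£33,755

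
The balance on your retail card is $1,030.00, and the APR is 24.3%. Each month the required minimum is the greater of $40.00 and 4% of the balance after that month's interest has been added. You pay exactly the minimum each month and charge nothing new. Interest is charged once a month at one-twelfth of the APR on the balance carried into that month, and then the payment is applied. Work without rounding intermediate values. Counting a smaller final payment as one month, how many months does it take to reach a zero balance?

37 months

Monthly rate r = 24.3%/12 = 2.025% = 0.02025.
While 4% of the post-interest balance exceeds $40.00, each month B ← (B·(1+r))·(1 − 0.04), i.e. B shrinks by the factor (1+r)·0.96 = 0.97944.
This holds for months 1–3. Entering month 4 the balance is $967.77; 4% of the post-interest balance is now below $40.00, so the flat $40.00 minimum applies from here.
From month 4 a fixed $40.00 at rate r clears $967.77 in 34 more payments. Total: 3 + 34 = 37 months.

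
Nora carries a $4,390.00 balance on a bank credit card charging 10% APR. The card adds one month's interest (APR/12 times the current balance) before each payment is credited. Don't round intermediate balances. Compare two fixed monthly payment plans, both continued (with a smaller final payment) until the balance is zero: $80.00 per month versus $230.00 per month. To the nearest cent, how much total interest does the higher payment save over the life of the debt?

$1,090.63

Monthly rate r = 10%/12 = 0.833333% = 0.00833333.
At $80.00/mo: n = ⌈−ln(1 − rB₀/P)/ln(1+r)⌉ = 74 payments (last $51.85); total interest = total paid − $4,390.00 = $1,501.85.
At $230.00/mo: 21 payments (last $201.22); total interest $411.22.
Interest saved = $1,501.85 − $411.22 = $1,090.63.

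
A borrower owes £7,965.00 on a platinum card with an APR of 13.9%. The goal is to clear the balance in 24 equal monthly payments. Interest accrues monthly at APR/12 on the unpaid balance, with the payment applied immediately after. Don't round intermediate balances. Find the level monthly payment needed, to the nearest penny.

Monthly rate r = 13.9%/12 = 1.15833% = 0.0115833.
Level-payment amortization: P = B₀·r / (1 − (1+r)^(−n)) = 7965.00·0.0115833 / (1 − 1.01158^(−24)).
Denominator 1 − (1+r)^(−24) = 0.241492235.
P = 92.2613 / 0.241492235 ≈ 382.05.

£382.05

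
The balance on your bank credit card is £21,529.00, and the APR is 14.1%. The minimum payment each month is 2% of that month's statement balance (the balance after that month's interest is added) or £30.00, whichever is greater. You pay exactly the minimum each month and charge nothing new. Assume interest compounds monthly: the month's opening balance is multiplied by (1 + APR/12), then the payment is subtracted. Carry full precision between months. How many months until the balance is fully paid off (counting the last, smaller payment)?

389 months

Monthly rate r = 14.1%/12 = 1.175% = 0.01175.
While 2% of the post-interest balance exceeds £30.00, each month B ← (B·(1+r))·(1 − 0.02), i.e. B shrinks by the factor (1+r)·0.98 = 0.99151.
This holds for months 1–314. Entering month 315 the balance is £1,482.52; 2% of the post-interest balance is now below £30.00, so the flat £30.00 minimum applies from here.
From month 315 a fixed £30.00 at rate r clears £1,482.52 in 75 more payments. Total: 314 + 75 = 389 months.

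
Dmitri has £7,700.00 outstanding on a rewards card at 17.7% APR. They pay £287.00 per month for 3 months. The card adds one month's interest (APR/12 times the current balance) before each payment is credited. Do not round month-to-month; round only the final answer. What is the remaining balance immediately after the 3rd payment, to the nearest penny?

Monthly rate r = 17.7%/12 = 1.475% = 0.01475.
Each month: B ← B·(1+r) − £287.00.
Month 1: interest £113.57; balance after payment £7,526.57.
Month 2: interest £111.02; balance after payment £7,350.59.
Month 3: interest £108.42; balance after payment £7,172.01.

£7,172.01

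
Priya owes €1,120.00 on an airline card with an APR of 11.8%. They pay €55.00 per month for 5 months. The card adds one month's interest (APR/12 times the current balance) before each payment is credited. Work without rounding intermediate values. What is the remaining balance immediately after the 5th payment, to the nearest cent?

€895.70

Monthly rate r = 11.8%/12 = 0.983333% = 0.00983333.
Each month: B ← B·(1+r) − €55.00.
Month 1: interest €11.01; balance after payment €1,076.01.
Month 2: interest €10.58; balance after payment €1,031.59.
Month 3: interest €10.14; balance after payment €986.74.
Month 4: interest €9.70; balance after payment €941.44.
Month 5: interest €9.26; balance after payment €895.70.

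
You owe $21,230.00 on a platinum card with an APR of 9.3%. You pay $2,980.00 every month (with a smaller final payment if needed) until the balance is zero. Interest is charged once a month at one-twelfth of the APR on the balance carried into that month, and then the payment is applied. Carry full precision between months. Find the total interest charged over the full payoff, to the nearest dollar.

$696

Monthly rate r = 9.3%/12 = 0.775% = 0.00775.
Payoff takes n = ⌈−ln(1 − rB₀/P)/ln(1+r)⌉ = ⌈7.357⌉ = 8 payments; the last is $1,065.74.
Total paid = 7·$2,980.00 + $1,065.74 = $21,925.74.
Total interest = total paid − principal = $21,925.74 − $21,230.00 = $695.74.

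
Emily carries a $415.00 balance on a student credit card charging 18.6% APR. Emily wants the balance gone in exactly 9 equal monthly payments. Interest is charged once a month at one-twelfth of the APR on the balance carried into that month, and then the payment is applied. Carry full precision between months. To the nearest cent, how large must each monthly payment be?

$49.76

Monthly rate r = 18.6%/12 = 1.55% = 0.0155.
Level-payment amortization: P = B₀·r / (1 − (1+r)^(−n)) = 415.00·0.0155 / (1 − 1.0155^(−9)).
Denominator 1 − (1+r)^(−9) = 0.129275729.
P = 6.4325 / 0.129275729 ≈ 49.76.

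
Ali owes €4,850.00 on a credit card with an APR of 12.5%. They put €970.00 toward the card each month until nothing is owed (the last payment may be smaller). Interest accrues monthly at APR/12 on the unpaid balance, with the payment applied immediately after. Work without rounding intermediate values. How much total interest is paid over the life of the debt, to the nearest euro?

Monthly rate r = 12.5%/12 = 1.04167% = 0.0104167.
Payoff takes n = ⌈−ln(1 − rB₀/P)/ln(1+r)⌉ = ⌈5.162⌉ = 6 payments; the last is €157.45.
Total paid = 5·€970.00 + €157.45 = €5,007.45.
Total interest = total paid − principal = €5,007.45 − €4,850.00 = €157.45.

€157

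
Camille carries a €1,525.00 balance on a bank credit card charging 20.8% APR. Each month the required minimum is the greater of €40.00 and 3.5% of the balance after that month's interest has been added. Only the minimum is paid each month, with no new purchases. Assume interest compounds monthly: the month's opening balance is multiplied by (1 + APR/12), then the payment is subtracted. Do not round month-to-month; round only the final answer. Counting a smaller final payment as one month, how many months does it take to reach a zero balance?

56 months

Monthly rate r = 20.8%/12 = 1.73333% = 0.0173333.
While 3.5% of the post-interest balance exceeds €40.00, each month B ← (B·(1+r))·(1 − 0.035), i.e. B shrinks by the factor (1+r)·0.965 = 0.98173.
This holds for months 1–17. Entering month 18 the balance is €1,114.58; 3.5% of the post-interest balance is now below €40.00, so the flat €40.00 minimum applies from here.
From month 18 a fixed €40.00 at rate r clears €1,114.58 in 39 more payments. Total: 17 + 39 = 56 months.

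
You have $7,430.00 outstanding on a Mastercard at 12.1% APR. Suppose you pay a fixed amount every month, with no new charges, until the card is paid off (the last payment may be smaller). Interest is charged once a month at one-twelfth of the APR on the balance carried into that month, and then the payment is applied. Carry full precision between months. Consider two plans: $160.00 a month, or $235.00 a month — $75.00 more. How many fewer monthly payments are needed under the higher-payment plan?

24 fewer payments

Monthly rate r = 12.1%/12 = 1.00833% = 0.0100833.
At $160.00/mo: n = ⌈−ln(1 − rB₀/P)/ln(1+r)⌉ = 63 payments (last $152.12); total interest = total paid − $7,430.00 = $2,642.12.
At $235.00/mo: 39 payments (last $62.51); total interest $1,562.51.
Payments saved = 63 − 39 = 24.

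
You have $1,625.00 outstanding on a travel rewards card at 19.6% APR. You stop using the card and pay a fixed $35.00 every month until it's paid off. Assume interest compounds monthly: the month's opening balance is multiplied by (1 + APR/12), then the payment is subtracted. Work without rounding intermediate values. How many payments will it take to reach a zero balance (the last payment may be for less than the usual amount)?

Monthly rate r = 19.6%/12 = 1.63333% = 0.0163333.
Recurrence: B ← B·(1+r) − $35.00.
Month 1: interest $26.54; balance after payment $1,616.54.
Month 2: interest $26.40; balance after payment $1,607.95.
Closed form: n = −ln(1 − rB₀/P)/ln(1+r) = −ln(0.24167)/ln(1.01633) ≈ 87.659, so the balance reaches zero during payment 88.

88 payments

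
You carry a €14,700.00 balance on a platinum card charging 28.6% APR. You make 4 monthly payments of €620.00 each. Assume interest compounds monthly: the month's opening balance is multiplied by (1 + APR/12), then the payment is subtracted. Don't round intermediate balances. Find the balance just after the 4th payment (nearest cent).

Monthly rate r = 28.6%/12 = 2.38333% = 0.0238333.
Each month: B ← B·(1+r) − €620.00.
Month 1: interest €350.35; balance after payment €14,430.35.
Month 2: interest €343.92; balance after payment €14,154.27.
Month 3: interest €337.34; balance after payment €13,871.62.
Month 4: interest €330.61; balance after payment €13,582.22.

€13,582.22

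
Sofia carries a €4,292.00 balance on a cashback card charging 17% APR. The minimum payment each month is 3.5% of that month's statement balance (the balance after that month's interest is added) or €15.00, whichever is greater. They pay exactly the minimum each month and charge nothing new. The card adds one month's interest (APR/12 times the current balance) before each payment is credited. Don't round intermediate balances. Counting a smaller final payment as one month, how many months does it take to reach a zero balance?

Monthly rate r = 17%/12 = 1.41667% = 0.0141667.
While 3.5% of the post-interest balance exceeds €15.00, each month B ← (B·(1+r))·(1 − 0.035), i.e. B shrinks by the factor (1+r)·0.965 = 0.97867.
This holds for months 1–108. Entering month 109 the balance is €418.23; 3.5% of the post-interest balance is now below €15.00, so the flat €15.00 minimum applies from here.
From month 109 a fixed €15.00 at rate r clears €418.23 in 36 more payments. Total: 108 + 36 = 144 months.

144 months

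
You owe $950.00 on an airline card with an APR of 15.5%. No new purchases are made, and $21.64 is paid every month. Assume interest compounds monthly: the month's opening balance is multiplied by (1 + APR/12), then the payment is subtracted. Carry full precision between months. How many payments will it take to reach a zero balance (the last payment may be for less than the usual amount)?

Monthly rate r = 15.5%/12 = 1.29167% = 0.0129167.
Recurrence: B ← B·(1+r) − $21.64.
Month 1: interest $12.27; balance after payment $940.63.
Month 2: interest $12.15; balance after payment $931.14.
Closed form: n = −ln(1 − rB₀/P)/ln(1+r) = −ln(0.43296)/ln(1.01292) ≈ 65.227, so the balance reaches zero during payment 66.

66 payments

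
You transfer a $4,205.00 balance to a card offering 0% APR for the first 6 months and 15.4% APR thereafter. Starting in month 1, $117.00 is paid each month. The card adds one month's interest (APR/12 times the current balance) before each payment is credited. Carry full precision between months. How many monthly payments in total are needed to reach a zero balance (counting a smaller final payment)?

Promo months 1–6 at r₀ = 0%/12 = 0; months 7+ at r₁ = 15.4%/12 = 0.0128333.
After month 6 (no interest yet): B = $4,205.00 − 6·$117.00 = $3,503.00.
Then at r₁ with $117.00/mo: n₂ = −ln(1 − r₁·B/P)/ln(1+r₁) ≈ 38.03 → 39 more payments.

45 payments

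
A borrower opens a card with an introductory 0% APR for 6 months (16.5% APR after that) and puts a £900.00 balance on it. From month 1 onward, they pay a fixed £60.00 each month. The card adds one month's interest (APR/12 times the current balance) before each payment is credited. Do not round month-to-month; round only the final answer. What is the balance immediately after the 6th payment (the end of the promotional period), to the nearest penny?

Promo months 1–6 at r₀ = 0%/12 = 0; months 7+ at r₁ = 16.5%/12 = 0.01375.
After month 6 (no interest yet): B = £900.00 − 6·£60.00 = £540.00.

£540.00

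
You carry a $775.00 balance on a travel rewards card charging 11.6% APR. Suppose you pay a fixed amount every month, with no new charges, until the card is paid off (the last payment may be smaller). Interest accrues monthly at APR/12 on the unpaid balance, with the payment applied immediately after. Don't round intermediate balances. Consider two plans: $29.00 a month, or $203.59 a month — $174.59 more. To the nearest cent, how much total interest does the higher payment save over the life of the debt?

$107.38

Monthly rate r = 11.6%/12 = 0.966667% = 0.00966667.
At $29.00/mo: n = ⌈−ln(1 − rB₀/P)/ln(1+r)⌉ = 32 payments (last $1.90); total interest = total paid − $775.00 = $125.90.
At $203.59/mo: 4 payments (last $182.75); total interest $18.52.
Interest saved = $125.90 − $18.52 = $107.38.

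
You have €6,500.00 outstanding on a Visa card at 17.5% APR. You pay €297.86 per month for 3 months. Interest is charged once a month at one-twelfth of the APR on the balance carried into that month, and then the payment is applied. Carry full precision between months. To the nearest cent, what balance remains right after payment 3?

Monthly rate r = 17.5%/12 = 1.45833% = 0.0145833.
Each month: B ← B·(1+r) − €297.86.
Month 1: interest €94.79; balance after payment €6,296.93.
Month 2: interest €91.83; balance after payment €6,090.90.
Month 3: interest €88.83; balance after payment €5,881.87.

€5,881.87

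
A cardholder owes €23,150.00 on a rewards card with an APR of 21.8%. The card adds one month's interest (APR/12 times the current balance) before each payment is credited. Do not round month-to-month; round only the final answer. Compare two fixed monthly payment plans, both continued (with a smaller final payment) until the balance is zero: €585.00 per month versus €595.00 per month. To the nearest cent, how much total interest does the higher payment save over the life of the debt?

€686.60

Monthly rate r = 21.8%/12 = 1.81667% = 0.0181667.
At €585.00/mo: n = ⌈−ln(1 − rB₀/P)/ln(1+r)⌉ = 71 payments (last €287.33); total interest = total paid − €23,150.00 = €18,087.33.
At €595.00/mo: 69 payments (last €90.73); total interest €17,400.73.
Interest saved = €18,087.33 − €17,400.73 = €686.60.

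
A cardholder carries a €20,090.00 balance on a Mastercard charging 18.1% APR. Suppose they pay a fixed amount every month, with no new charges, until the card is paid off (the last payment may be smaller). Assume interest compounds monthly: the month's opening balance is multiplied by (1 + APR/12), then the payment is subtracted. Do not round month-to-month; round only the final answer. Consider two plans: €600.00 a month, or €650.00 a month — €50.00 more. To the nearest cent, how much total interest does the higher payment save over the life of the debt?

€931.68

Monthly rate r = 18.1%/12 = 1.50833% = 0.0150833.
At €600.00/mo: n = ⌈−ln(1 − rB₀/P)/ln(1+r)⌉ = 47 payments (last €586.29); total interest = total paid − €20,090.00 = €8,096.29.
At €650.00/mo: 42 payments (last €604.61); total interest €7,164.61.
Interest saved = €8,096.29 − €7,164.61 = €931.68.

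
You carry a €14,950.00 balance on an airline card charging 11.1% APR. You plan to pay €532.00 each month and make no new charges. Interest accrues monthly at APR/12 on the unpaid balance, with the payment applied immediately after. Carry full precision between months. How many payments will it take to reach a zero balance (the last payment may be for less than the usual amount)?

33 payments

Monthly rate r = 11.1%/12 = 0.925% = 0.00925.
Recurrence: B ← B·(1+r) − €532.00.
Month 1: interest €138.29; balance after payment €14,556.29.
Month 2: interest €134.65; balance after payment €14,158.93.
Closed form: n = −ln(1 − rB₀/P)/ln(1+r) = −ln(0.74006)/ln(1.00925) ≈ 32.693, so the balance reaches zero during payment 33.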